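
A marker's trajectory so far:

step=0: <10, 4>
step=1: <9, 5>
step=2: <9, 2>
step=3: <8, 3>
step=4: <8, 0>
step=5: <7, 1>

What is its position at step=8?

<6, -4>

Step-to-step displacements: <-1, +1>, <+0, -3>, <-1, +1>, <+0, -3>, <-1, +1> — a repeating cycle of length 2.
step 6: apply <+0, -3> → <7, -2>
step 7: apply <-1, +1> → <6, -1>
step 8: apply <+0, -3> → <6, -4>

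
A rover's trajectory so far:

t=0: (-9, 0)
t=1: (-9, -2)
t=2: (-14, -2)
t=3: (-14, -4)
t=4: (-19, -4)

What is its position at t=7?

(-24, -8)

The moves between consecutive positions are (+0, -2), (-5, +0), (+0, -2), (-5, +0); they repeat the 2-cycle [(+0, -2), (-5, +0)].
step 5: apply (+0, -2) → (-19, -6)
step 6: apply (-5, +0) → (-24, -6)
step 7: apply (+0, -2) → (-24, -8)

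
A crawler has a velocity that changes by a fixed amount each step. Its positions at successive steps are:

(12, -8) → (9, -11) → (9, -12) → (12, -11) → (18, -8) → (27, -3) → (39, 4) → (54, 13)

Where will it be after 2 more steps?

First differences are (-3, -3), (+0, -1), (+3, +1), (+6, +3), (+9, +5), (+12, +7), (+15, +9); their common second difference is (+3, +2) (constant acceleration).
step 8: (54, 13) + (+18, +11) → (72, 24)
step 9: (72, 24) + (+21, +13) → (93, 37)

(93, 37)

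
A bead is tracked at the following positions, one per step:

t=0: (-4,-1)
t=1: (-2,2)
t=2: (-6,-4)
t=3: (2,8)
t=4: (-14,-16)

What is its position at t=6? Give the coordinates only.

(-46,-64)

Consecutive displacements (+2,+3), (-4,-6), (+8,+12), (-16,-24) scale by a factor of -2 each step.
step 5: (-14,-16) + (+32,+48) → (18,32)
step 6: (18,32) + (-64,-96) → (-46,-64)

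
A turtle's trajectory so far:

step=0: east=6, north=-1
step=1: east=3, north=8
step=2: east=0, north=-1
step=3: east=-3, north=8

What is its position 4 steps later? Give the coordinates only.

east=-15, north=8

East: linear, -3 per step → -15 at step 7.
North: cycles through -1, 8 every 2 steps. Step 7 lands at position 1 of the cycle → 8.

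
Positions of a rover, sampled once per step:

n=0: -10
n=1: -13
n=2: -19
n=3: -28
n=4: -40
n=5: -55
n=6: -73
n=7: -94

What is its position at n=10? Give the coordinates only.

Successive displacements: -3, -6, -9, -12, -15, -18, -21 — each changes by -3.
step 8: -94 − 24 → -118
step 9: -118 − 27 → -145
step 10: -145 − 30 → -175

-175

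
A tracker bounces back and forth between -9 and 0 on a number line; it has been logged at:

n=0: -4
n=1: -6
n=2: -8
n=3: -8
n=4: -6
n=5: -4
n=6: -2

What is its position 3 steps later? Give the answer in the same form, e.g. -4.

The value reflects between -9 and 0, moving 2 per step.
  step 7: -2 → 0
  step 8: 0 → -2
  step 9: -2 → -4

-4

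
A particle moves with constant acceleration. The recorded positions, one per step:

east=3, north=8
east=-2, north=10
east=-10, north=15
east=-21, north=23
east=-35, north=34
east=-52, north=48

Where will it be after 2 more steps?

east=-95, north=85

First differences are (-5,+2), (-8,+5), (-11,+8), (-14,+11), (-17,+14); their common second difference is (-3,+3) (constant acceleration).
step 6: east=-52, north=48 + (-20,+17) → east=-72, north=65
step 7: east=-72, north=65 + (-23,+20) → east=-95, north=85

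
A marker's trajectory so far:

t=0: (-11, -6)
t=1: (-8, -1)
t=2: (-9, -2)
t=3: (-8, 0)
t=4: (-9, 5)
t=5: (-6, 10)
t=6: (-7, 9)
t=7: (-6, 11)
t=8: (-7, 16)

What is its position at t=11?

(-4, 22)

Differencing gives (+3, +5), (-1, -1), (+1, +2), (-1, +5), (+3, +5), (-1, -1), (+1, +2), (-1, +5). This is the pattern (+3, +5), (-1, -1), (+1, +2), (-1, +5) repeated.
step 9: apply (+3, +5) → (-4, 21)
step 10: apply (-1, -1) → (-5, 20)
step 11: apply (+1, +2) → (-4, 22)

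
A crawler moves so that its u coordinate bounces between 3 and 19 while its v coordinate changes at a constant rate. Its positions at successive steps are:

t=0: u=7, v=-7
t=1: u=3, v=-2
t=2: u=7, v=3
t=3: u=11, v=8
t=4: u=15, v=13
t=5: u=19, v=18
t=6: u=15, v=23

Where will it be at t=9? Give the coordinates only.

The u coordinate reflects between 3 and 19, moving 4 per step.
  step 7: 15 → 11
  step 8: 11 → 7
  step 9: 7 → 3
The v coordinate changes by +5 each step: at step 9 it is 38.

u=3, v=38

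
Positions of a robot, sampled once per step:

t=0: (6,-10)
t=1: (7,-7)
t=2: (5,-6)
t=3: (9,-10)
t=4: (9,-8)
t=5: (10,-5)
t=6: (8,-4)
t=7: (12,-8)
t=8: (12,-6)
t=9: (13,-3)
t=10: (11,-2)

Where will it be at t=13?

(16,-1)

The moves between consecutive positions are (+1,+3), (-2,+1), (+4,-4), (+0,+2), (+1,+3), (-2,+1), (+4,-4), (+0,+2), (+1,+3), (-2,+1); they repeat the 4-cycle [(+1,+3), (-2,+1), (+4,-4), (+0,+2)].
step 11: apply (+4,-4) → (15,-6)
step 12: apply (+0,+2) → (15,-4)
step 13: apply (+1,+3) → (16,-1)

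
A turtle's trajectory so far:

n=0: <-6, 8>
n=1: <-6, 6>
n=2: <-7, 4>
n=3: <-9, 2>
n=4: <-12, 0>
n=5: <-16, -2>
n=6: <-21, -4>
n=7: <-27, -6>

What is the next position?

Taking differences between consecutive positions: <+0, -2>, <-1, -2>, <-2, -2>, <-3, -2>, <-4, -2>, <-5, -2>, <-6, -2>. These grow by <-1, +0> each step.
step 8: <-27, -6> + <-7, -2> → <-34, -8>

<-34, -8>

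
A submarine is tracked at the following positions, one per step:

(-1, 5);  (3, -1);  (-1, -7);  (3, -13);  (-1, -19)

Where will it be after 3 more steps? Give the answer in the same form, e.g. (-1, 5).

(3, -37)

The first coordinate repeats the cycle [-1, 3] with period 2; step 7 mod 2 = 1, giving 3.
The second coordinate changes by -6 each step, so at step 7 it is 5 + 7·(-6) = -37.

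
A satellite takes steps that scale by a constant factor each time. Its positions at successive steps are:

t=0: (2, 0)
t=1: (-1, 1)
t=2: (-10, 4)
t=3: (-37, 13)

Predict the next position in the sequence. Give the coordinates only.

Step-to-step displacements: (-3, +1), (-9, +3), (-27, +9); each is 3× the previous.
step 4: (-37, 13) + (-81, +27) → (-118, 40)

(-118, 40)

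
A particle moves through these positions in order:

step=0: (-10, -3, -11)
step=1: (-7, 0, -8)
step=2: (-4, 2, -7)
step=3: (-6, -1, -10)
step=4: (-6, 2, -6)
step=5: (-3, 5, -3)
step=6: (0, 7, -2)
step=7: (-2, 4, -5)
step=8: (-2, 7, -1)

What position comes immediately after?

(1, 10, 2)

The moves between consecutive positions are (+3, +3, +3), (+3, +2, +1), (-2, -3, -3), (+0, +3, +4), (+3, +3, +3), (+3, +2, +1), (-2, -3, -3), (+0, +3, +4); they repeat the 4-cycle [(+3, +3, +3), (+3, +2, +1), (-2, -3, -3), (+0, +3, +4)].
step 9: apply (+3, +3, +3) → (1, 10, 2)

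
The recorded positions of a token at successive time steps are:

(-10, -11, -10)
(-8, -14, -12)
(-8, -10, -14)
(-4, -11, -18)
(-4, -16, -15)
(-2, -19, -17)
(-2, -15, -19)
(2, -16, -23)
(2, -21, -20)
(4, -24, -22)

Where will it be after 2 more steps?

The moves between consecutive positions are (+2, -3, -2), (+0, +4, -2), (+4, -1, -4), (+0, -5, +3), (+2, -3, -2), (+0, +4, -2), (+4, -1, -4), (+0, -5, +3), (+2, -3, -2); they repeat the 4-cycle [(+2, -3, -2), (+0, +4, -2), (+4, -1, -4), (+0, -5, +3)].
step 10: apply (+0, +4, -2) → (4, -20, -24)
step 11: apply (+4, -1, -4) → (8, -21, -28)

(8, -21, -28)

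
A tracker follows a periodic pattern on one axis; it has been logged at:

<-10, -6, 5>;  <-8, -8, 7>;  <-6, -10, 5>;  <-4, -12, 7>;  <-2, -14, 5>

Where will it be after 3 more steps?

First: linear, +2 per step → 4 at step 7.
Second: linear, -2 per step → -20 at step 7.
Third: cycles through 5, 7 every 2 steps. Step 7 lands at position 1 of the cycle → 7.

<4, -20, 7>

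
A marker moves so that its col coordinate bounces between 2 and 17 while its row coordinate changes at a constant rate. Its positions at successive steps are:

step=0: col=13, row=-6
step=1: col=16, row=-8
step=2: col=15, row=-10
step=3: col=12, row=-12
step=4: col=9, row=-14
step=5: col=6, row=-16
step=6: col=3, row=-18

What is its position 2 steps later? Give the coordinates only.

col=7, row=-22

The col coordinate reflects between 2 and 17, moving 3 per step.
  step 7: 3 → 4
  step 8: 4 → 7
The row coordinate changes by -2 each step: at step 8 it is -22.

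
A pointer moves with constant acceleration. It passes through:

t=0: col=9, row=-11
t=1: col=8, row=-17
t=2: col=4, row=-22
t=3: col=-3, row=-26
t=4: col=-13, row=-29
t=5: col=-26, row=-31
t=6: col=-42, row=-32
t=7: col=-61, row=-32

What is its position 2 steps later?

col=-108, row=-29

Taking differences between consecutive positions: (-1,-6), (-4,-5), (-7,-4), (-10,-3), (-13,-2), (-16,-1), (-19,+0). These grow by (-3,+1) each step.
step 8: col=-61, row=-32 + (-22,+1) → col=-83, row=-31
step 9: col=-83, row=-31 + (-25,+2) → col=-108, row=-29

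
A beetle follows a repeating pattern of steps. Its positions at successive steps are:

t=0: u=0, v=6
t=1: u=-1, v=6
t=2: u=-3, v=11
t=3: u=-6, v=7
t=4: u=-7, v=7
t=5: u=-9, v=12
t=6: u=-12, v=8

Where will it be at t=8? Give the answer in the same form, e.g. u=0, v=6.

u=-15, v=13

Step-to-step displacements: (-1,+0), (-2,+5), (-3,-4), (-1,+0), (-2,+5), (-3,-4) — a repeating cycle of length 3.
step 7: apply (-1,+0) → u=-13, v=8
step 8: apply (-2,+5) → u=-15, v=13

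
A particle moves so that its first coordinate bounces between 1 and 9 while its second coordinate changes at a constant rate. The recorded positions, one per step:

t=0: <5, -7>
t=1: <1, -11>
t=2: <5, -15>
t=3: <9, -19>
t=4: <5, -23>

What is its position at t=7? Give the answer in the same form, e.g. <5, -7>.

<9, -35>

The first coordinate reflects between 1 and 9, moving 4 per step.
  step 5: 5 → 1
  step 6: 1 → 5
  step 7: 5 → 9
The second coordinate changes by -4 each step: at step 7 it is -35.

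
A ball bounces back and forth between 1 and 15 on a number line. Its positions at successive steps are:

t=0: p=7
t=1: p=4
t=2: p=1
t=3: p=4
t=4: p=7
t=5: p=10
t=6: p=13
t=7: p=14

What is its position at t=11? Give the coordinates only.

p=2

The value reflects between 1 and 15, moving 3 per step.
  step 8: 14 → 11
  step 9: 11 → 8
  step 10: 8 → 5
  step 11: 5 → 2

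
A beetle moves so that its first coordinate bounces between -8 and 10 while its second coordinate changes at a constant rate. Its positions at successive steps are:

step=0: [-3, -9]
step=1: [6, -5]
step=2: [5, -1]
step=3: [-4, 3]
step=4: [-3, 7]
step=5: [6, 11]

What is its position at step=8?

The first coordinate reflects between -8 and 10, moving 9 per step.
  step 6: 6 → 5
  step 7: 5 → -4
  step 8: -4 → -3
The second coordinate changes by +4 each step: at step 8 it is 23.

[-3, 23]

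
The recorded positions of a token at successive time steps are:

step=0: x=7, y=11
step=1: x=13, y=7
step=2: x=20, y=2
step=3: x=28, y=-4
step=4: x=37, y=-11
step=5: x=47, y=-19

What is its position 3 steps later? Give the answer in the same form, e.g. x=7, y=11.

First differences are (+6, -4), (+7, -5), (+8, -6), (+9, -7), (+10, -8); their common second difference is (+1, -1) (constant acceleration).
step 6: x=47, y=-19 + (+11, -9) → x=58, y=-28
step 7: x=58, y=-28 + (+12, -10) → x=70, y=-38
step 8: x=70, y=-38 + (+13, -11) → x=83, y=-49

x=83, y=-49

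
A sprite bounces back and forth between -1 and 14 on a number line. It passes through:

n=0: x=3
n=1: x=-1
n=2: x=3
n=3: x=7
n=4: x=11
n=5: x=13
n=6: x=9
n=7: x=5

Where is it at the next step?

x=1

The value reflects between -1 and 14, moving 4 per step.
  step 8: 5 → 1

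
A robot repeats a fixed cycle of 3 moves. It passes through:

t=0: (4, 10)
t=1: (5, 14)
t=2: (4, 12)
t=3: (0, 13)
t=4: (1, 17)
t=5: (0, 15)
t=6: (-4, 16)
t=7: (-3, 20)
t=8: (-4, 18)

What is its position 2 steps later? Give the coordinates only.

(-7, 23)

Step-to-step displacements: (+1, +4), (-1, -2), (-4, +1), (+1, +4), (-1, -2), (-4, +1), (+1, +4), (-1, -2) — a repeating cycle of length 3.
step 9: apply (-4, +1) → (-8, 19)
step 10: apply (+1, +4) → (-7, 23)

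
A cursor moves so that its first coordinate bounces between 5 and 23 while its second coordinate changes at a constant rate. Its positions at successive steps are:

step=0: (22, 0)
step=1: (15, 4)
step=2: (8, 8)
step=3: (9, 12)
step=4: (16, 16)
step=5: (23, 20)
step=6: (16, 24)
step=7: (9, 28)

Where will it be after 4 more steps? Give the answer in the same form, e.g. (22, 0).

The first coordinate reflects between 5 and 23, moving 7 per step.
  step 8: 9 → 8
  step 9: 8 → 15
  step 10: 15 → 22
  step 11: 22 → 17
The second coordinate changes by +4 each step: at step 11 it is 44.

(17, 44)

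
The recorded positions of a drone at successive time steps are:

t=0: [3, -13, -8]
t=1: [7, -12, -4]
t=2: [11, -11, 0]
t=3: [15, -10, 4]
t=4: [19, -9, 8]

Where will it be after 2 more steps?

[27, -7, 16]

The position changes by [+4, +1, +4] every step.
step 5: [19, -9, 8] + [+4, +1, +4] → [23, -8, 12]
step 6: [23, -8, 12] + [+4, +1, +4] → [27, -7, 16]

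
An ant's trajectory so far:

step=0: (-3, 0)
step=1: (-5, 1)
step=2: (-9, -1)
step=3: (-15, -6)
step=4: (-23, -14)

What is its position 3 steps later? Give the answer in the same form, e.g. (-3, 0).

Successive displacements: (-2, +1), (-4, -2), (-6, -5), (-8, -8) — each changes by (-2, -3).
step 5: (-23, -14) + (-10, -11) → (-33, -25)
step 6: (-33, -25) + (-12, -14) → (-45, -39)
step 7: (-45, -39) + (-14, -17) → (-59, -56)

(-59, -56)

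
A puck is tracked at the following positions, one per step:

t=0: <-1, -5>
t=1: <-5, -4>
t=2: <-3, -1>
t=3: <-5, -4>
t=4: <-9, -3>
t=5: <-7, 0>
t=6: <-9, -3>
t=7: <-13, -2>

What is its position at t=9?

The moves between consecutive positions are <-4, +1>, <+2, +3>, <-2, -3>, <-4, +1>, <+2, +3>, <-2, -3>, <-4, +1>; they repeat the 3-cycle [<-4, +1>, <+2, +3>, <-2, -3>].
step 8: apply <+2, +3> → <-11, 1>
step 9: apply <-2, -3> → <-13, -2>

<-13, -2>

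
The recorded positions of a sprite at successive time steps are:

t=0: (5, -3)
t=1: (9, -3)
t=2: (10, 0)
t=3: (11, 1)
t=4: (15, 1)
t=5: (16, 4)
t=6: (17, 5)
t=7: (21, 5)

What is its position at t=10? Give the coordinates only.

(27, 9)

Step-to-step displacements: (+4, +0), (+1, +3), (+1, +1), (+4, +0), (+1, +3), (+1, +1), (+4, +0) — a repeating cycle of length 3.
step 8: apply (+1, +3) → (22, 8)
step 9: apply (+1, +1) → (23, 9)
step 10: apply (+4, +0) → (27, 9)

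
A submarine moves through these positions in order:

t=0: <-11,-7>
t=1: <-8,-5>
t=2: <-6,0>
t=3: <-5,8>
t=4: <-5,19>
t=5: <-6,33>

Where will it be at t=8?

Successive displacements: <+3,+2>, <+2,+5>, <+1,+8>, <+0,+11>, <-1,+14> — each changes by <-1,+3>.
step 6: <-6,33> + <-2,+17> → <-8,50>
step 7: <-8,50> + <-3,+20> → <-11,70>
step 8: <-11,70> + <-4,+23> → <-15,93>

<-15,93>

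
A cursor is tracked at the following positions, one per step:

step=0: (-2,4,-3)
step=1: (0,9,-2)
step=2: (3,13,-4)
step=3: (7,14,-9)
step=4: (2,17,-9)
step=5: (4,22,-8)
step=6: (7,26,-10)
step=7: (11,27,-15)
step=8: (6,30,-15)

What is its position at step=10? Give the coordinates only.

The moves between consecutive positions are (+2,+5,+1), (+3,+4,-2), (+4,+1,-5), (-5,+3,+0), (+2,+5,+1), (+3,+4,-2), (+4,+1,-5), (-5,+3,+0); they repeat the 4-cycle [(+2,+5,+1), (+3,+4,-2), (+4,+1,-5), (-5,+3,+0)].
step 9: apply (+2,+5,+1) → (8,35,-14)
step 10: apply (+3,+4,-2) → (11,39,-16)

(11,39,-16)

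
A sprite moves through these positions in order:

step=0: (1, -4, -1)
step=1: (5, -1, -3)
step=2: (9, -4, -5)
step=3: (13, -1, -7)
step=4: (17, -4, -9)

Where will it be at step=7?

(29, -1, -15)

The first coordinate changes by +4 each step, so at step 7 it is 1 + 7·(4) = 29.
The second coordinate repeats the cycle [-4, -1] with period 2; step 7 mod 2 = 1, giving -1.
The third coordinate changes by -2 each step, so at step 7 it is -1 + 7·(-2) = -15.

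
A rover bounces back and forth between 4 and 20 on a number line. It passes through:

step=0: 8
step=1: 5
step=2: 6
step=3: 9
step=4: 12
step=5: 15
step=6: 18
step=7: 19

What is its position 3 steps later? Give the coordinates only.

10

The value reflects between 4 and 20, moving 3 per step.
  step 8: 19 → 16
  step 9: 16 → 13
  step 10: 13 → 10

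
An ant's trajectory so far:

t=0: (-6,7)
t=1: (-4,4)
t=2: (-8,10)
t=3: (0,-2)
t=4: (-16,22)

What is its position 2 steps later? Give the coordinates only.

Consecutive displacements (+2,-3), (-4,+6), (+8,-12), (-16,+24) scale by a factor of -2 each step.
step 5: (-16,22) + (+32,-48) → (16,-26)
step 6: (16,-26) + (-64,+96) → (-48,70)

(-48,70)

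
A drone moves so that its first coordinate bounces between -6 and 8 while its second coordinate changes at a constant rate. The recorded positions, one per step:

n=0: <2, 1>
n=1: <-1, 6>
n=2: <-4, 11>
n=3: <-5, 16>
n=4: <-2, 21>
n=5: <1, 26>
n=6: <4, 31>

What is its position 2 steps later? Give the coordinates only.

<6, 41>

The first coordinate travels 3 per step and bounces off the walls at -6 and 8.
  step 7: 4 → 7
  step 8: 7 → 6
The second coordinate changes by +5 each step: at step 8 it is 41.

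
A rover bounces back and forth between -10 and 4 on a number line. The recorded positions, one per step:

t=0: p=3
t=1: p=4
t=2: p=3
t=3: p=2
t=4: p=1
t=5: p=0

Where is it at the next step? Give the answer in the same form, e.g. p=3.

The value travels 1 per step and bounces off the walls at -10 and 4.
  step 6: 0 → -1

p=-1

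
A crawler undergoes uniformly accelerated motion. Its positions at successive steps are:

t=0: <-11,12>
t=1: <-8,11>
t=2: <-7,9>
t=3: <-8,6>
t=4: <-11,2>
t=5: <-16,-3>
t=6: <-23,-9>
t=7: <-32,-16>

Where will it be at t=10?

<-71,-43>

Taking differences between consecutive positions: <+3,-1>, <+1,-2>, <-1,-3>, <-3,-4>, <-5,-5>, <-7,-6>, <-9,-7>. These grow by <-2,-1> each step.
step 8: <-32,-16> + <-11,-8> → <-43,-24>
step 9: <-43,-24> + <-13,-9> → <-56,-33>
step 10: <-56,-33> + <-15,-10> → <-71,-43>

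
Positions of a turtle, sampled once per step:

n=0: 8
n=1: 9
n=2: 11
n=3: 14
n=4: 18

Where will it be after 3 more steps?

36

First differences are +1, +2, +3, +4; their common second difference is +1 (constant acceleration).
step 5: 18 + 5 → 23
step 6: 23 + 6 → 29
step 7: 29 + 7 → 36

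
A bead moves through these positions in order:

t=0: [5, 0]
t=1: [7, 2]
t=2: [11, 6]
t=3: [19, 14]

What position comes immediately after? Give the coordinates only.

Consecutive displacements [+2, +2], [+4, +4], [+8, +8] scale by a factor of 2 each step.
step 4: [19, 14] + [+16, +16] → [35, 30]

[35, 30]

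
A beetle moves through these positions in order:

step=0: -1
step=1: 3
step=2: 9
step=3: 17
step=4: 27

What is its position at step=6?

Successive displacements: +4, +6, +8, +10 — each changes by +2.
step 5: 27 + 12 → 39
step 6: 39 + 14 → 53

53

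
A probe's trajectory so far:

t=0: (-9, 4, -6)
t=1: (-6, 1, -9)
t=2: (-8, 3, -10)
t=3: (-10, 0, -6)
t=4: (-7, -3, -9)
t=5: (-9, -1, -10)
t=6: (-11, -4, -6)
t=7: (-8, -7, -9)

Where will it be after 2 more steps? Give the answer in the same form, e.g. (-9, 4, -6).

(-12, -8, -6)

The moves between consecutive positions are (+3, -3, -3), (-2, +2, -1), (-2, -3, +4), (+3, -3, -3), (-2, +2, -1), (-2, -3, +4), (+3, -3, -3); they repeat the 3-cycle [(+3, -3, -3), (-2, +2, -1), (-2, -3, +4)].
step 8: apply (-2, +2, -1) → (-10, -5, -10)
step 9: apply (-2, -3, +4) → (-12, -8, -6)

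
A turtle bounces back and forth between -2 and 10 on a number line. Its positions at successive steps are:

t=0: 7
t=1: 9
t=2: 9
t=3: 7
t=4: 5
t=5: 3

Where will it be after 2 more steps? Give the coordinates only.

The value travels 2 per step and bounces off the walls at -2 and 10.
  step 6: 3 → 1
  step 7: 1 → -1

-1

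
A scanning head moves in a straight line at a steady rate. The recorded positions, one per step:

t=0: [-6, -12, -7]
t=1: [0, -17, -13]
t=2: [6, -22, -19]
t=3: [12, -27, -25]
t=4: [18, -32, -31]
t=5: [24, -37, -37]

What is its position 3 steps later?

Each step adds [+6, -5, -6] to the position.
step 6: [24, -37, -37] + [+6, -5, -6] → [30, -42, -43]
step 7: [30, -42, -43] + [+6, -5, -6] → [36, -47, -49]
step 8: [36, -47, -49] + [+6, -5, -6] → [42, -52, -55]

[42, -52, -55]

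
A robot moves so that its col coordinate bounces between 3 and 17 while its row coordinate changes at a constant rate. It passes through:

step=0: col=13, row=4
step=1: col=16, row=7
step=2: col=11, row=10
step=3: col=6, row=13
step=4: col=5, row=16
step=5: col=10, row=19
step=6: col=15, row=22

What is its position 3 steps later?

col=4, row=31

The col coordinate travels 5 per step and bounces off the walls at 3 and 17.
  step 7: 15 → 14
  step 8: 14 → 9
  step 9: 9 → 4
The row coordinate changes by +3 each step: at step 9 it is 31.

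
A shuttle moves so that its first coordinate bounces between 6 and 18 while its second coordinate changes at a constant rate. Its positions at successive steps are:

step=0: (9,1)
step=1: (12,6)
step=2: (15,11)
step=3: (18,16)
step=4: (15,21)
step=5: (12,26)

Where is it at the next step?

The first coordinate travels 3 per step and bounces off the walls at 6 and 18.
  step 6: 12 → 9
The second coordinate changes by +5 each step: at step 6 it is 31.

(9,31)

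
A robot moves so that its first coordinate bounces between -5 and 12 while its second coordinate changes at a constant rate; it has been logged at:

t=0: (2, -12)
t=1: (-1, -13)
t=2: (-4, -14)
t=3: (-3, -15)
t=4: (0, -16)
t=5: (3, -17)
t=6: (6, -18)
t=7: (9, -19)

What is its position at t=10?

(6, -22)

The first coordinate reflects between -5 and 12, moving 3 per step.
  step 8: 9 → 12
  step 9: 12 → 9
  step 10: 9 → 6
The second coordinate changes by -1 each step: at step 10 it is -22.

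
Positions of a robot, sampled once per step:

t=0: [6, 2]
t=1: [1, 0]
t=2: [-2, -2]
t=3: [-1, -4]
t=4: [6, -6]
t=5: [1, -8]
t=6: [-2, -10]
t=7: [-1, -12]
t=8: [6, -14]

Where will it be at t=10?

[-2, -18]

The first coordinate repeats the cycle [6, 1, -2, -1] with period 4; step 10 mod 4 = 2, giving -2.
The second coordinate changes by -2 each step, so at step 10 it is 2 + 10·(-2) = -18.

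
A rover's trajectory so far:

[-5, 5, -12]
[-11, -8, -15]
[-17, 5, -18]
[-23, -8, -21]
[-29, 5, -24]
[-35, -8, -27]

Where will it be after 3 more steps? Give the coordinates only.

The first coordinate changes by -6 each step, so at step 8 it is -5 + 8·(-6) = -53.
The second coordinate repeats the cycle [5, -8] with period 2; step 8 mod 2 = 0, giving 5.
The third coordinate changes by -3 each step, so at step 8 it is -12 + 8·(-3) = -36.

[-53, 5, -36]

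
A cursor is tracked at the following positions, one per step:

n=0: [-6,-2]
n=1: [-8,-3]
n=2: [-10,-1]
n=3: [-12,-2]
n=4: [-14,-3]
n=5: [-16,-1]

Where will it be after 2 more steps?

The first coordinate changes by -2 each step, so at step 7 it is -6 + 7·(-2) = -20.
The second coordinate repeats the cycle [-2, -3, -1] with period 3; step 7 mod 3 = 1, giving -3.

[-20,-3]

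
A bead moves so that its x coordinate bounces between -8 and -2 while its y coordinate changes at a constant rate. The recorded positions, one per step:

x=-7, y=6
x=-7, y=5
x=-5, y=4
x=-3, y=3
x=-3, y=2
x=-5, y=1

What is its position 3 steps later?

x=-5, y=-2

The x coordinate reflects between -8 and -2, moving 2 per step.
  step 6: -5 → -7
  step 7: -7 → -7
  step 8: -7 → -5
The y coordinate changes by -1 each step: at step 8 it is -2.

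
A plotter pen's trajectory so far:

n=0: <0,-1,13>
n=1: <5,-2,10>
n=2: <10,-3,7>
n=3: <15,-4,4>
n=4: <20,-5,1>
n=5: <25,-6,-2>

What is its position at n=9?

Constant displacement of <+5,-1,-3> per step.
step 6: <25,-6,-2> + <+5,-1,-3> → <30,-7,-5>
step 7: <30,-7,-5> + <+5,-1,-3> → <35,-8,-8>
step 8: <35,-8,-8> + <+5,-1,-3> → <40,-9,-11>
step 9: <40,-9,-11> + <+5,-1,-3> → <45,-10,-14>

<45,-10,-14>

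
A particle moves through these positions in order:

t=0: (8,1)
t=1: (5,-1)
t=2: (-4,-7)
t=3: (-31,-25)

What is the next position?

Step-to-step displacements: (-3,-2), (-9,-6), (-27,-18); each is 3× the previous.
step 4: (-31,-25) + (-81,-54) → (-112,-79)

(-112,-79)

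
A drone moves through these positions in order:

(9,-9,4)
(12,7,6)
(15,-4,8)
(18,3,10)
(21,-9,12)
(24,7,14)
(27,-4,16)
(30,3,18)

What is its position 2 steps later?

The first coordinate changes by +3 each step, so at step 9 it is 9 + 9·(3) = 36.
The second coordinate repeats the cycle [-9, 7, -4, 3] with period 4; step 9 mod 4 = 1, giving 7.
The third coordinate changes by +2 each step, so at step 9 it is 4 + 9·(2) = 22.

(36,7,22)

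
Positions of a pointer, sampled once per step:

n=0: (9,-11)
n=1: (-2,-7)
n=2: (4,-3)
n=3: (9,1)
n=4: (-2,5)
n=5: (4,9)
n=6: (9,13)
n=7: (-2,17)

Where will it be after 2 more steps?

(9,25)

The first coordinate repeats the cycle [9, -2, 4] with period 3; step 9 mod 3 = 0, giving 9.
The second coordinate changes by +4 each step, so at step 9 it is -11 + 9·(4) = 25.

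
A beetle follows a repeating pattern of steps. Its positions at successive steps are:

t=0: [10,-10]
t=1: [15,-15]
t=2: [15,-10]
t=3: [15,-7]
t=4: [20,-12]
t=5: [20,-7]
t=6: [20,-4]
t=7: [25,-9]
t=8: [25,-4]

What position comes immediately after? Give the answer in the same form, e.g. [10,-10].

Differencing gives [+5,-5], [+0,+5], [+0,+3], [+5,-5], [+0,+5], [+0,+3], [+5,-5], [+0,+5]. This is the pattern [+5,-5], [+0,+5], [+0,+3] repeated.
step 9: apply [+0,+3] → [25,-1]

[25,-1]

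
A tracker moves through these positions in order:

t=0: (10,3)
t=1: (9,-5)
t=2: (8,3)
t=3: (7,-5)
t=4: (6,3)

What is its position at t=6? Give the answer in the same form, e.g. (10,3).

The first coordinate changes by -1 each step, so at step 6 it is 10 + 6·(-1) = 4.
The second coordinate repeats the cycle [3, -5] with period 2; step 6 mod 2 = 0, giving 3.

(4,3)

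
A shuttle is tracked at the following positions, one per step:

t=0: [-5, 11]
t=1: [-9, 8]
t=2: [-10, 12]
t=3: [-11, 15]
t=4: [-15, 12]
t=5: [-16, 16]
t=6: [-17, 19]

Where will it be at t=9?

The moves between consecutive positions are [-4, -3], [-1, +4], [-1, +3], [-4, -3], [-1, +4], [-1, +3]; they repeat the 3-cycle [[-4, -3], [-1, +4], [-1, +3]].
step 7: apply [-4, -3] → [-21, 16]
step 8: apply [-1, +4] → [-22, 20]
step 9: apply [-1, +3] → [-23, 23]

[-23, 23]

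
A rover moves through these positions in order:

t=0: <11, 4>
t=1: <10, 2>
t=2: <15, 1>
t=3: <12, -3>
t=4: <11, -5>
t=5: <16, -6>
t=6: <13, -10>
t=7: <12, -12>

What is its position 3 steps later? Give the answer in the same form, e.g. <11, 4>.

<13, -19>

The moves between consecutive positions are <-1, -2>, <+5, -1>, <-3, -4>, <-1, -2>, <+5, -1>, <-3, -4>, <-1, -2>; they repeat the 3-cycle [<-1, -2>, <+5, -1>, <-3, -4>].
step 8: apply <+5, -1> → <17, -13>
step 9: apply <-3, -4> → <14, -17>
step 10: apply <-1, -2> → <13, -19>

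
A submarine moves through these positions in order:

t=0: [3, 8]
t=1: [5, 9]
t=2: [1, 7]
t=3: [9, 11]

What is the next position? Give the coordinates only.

Consecutive displacements [+2, +1], [-4, -2], [+8, +4] scale by a factor of -2 each step.
step 4: [9, 11] + [-16, -8] → [-7, 3]

[-7, 3]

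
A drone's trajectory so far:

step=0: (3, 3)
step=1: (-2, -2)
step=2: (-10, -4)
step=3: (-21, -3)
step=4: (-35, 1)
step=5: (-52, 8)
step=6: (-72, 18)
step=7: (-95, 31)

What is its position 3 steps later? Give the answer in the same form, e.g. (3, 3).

(-182, 88)

First differences are (-5, -5), (-8, -2), (-11, +1), (-14, +4), (-17, +7), (-20, +10), (-23, +13); their common second difference is (-3, +3) (constant acceleration).
step 8: (-95, 31) + (-26, +16) → (-121, 47)
step 9: (-121, 47) + (-29, +19) → (-150, 66)
step 10: (-150, 66) + (-32, +22) → (-182, 88)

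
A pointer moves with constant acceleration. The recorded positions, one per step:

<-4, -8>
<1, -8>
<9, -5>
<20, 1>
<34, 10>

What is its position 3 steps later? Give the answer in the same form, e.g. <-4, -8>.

<94, 55>

Taking differences between consecutive positions: <+5, +0>, <+8, +3>, <+11, +6>, <+14, +9>. These grow by <+3, +3> each step.
step 5: <34, 10> + <+17, +12> → <51, 22>
step 6: <51, 22> + <+20, +15> → <71, 37>
step 7: <71, 37> + <+23, +18> → <94, 55>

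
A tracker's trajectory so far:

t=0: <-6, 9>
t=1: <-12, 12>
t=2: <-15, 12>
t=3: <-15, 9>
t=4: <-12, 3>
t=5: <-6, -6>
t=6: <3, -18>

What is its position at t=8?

Taking differences between consecutive positions: <-6, +3>, <-3, +0>, <+0, -3>, <+3, -6>, <+6, -9>, <+9, -12>. These grow by <+3, -3> each step.
step 7: <3, -18> + <+12, -15> → <15, -33>
step 8: <15, -33> + <+15, -18> → <30, -51>

<30, -51>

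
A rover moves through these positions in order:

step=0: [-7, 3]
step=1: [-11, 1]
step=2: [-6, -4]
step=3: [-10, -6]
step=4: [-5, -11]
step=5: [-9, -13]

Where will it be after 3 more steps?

[-3, -25]

Step-to-step displacements: [-4, -2], [+5, -5], [-4, -2], [+5, -5], [-4, -2] — a repeating cycle of length 2.
step 6: apply [+5, -5] → [-4, -18]
step 7: apply [-4, -2] → [-8, -20]
step 8: apply [+5, -5] → [-3, -25]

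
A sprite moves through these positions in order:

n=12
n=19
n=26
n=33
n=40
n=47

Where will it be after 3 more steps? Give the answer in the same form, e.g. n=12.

Constant displacement of +7 per step.
step 6: 47 + 7 → n=54
step 7: 54 + 7 → n=61
step 8: 61 + 7 → n=68

n=68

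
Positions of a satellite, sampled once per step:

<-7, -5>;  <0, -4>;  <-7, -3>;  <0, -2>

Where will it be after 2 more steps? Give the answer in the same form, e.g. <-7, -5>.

<0, 0>

The first coordinate repeats the cycle [-7, 0] with period 2; step 5 mod 2 = 1, giving 0.
The second coordinate changes by +1 each step, so at step 5 it is -5 + 5·(1) = 0.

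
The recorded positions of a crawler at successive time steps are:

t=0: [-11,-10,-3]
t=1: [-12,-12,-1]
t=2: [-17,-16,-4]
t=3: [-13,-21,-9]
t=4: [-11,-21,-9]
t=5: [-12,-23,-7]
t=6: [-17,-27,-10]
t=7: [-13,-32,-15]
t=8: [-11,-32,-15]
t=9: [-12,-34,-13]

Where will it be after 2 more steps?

[-13,-43,-21]

Differencing gives [-1,-2,+2], [-5,-4,-3], [+4,-5,-5], [+2,+0,+0], [-1,-2,+2], [-5,-4,-3], [+4,-5,-5], [+2,+0,+0], [-1,-2,+2]. This is the pattern [-1,-2,+2], [-5,-4,-3], [+4,-5,-5], [+2,+0,+0] repeated.
step 10: apply [-5,-4,-3] → [-17,-38,-16]
step 11: apply [+4,-5,-5] → [-13,-43,-21]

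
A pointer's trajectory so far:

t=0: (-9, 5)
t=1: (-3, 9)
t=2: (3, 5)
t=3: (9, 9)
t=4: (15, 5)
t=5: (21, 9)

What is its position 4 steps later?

(45, 9)

The first coordinate changes by +6 each step, so at step 9 it is -9 + 9·(6) = 45.
The second coordinate repeats the cycle [5, 9] with period 2; step 9 mod 2 = 1, giving 9.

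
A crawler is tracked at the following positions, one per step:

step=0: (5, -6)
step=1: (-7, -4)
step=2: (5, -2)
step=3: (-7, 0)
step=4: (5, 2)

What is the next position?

The first coordinate repeats the cycle [5, -7] with period 2; step 5 mod 2 = 1, giving -7.
The second coordinate changes by +2 each step, so at step 5 it is -6 + 5·(2) = 4.

(-7, 4)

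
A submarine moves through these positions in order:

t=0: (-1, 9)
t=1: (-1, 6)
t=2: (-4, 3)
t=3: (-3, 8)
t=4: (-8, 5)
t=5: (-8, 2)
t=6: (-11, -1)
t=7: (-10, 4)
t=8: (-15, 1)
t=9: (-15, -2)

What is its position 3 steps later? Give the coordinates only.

Differencing gives (+0, -3), (-3, -3), (+1, +5), (-5, -3), (+0, -3), (-3, -3), (+1, +5), (-5, -3), (+0, -3). This is the pattern (+0, -3), (-3, -3), (+1, +5), (-5, -3) repeated.
step 10: apply (-3, -3) → (-18, -5)
step 11: apply (+1, +5) → (-17, 0)
step 12: apply (-5, -3) → (-22, -3)

(-22, -3)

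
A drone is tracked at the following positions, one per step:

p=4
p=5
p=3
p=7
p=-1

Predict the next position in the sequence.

p=15

The jumps are +1, -2, +4, -8 — a geometric progression with ratio -2.
step 5: -1 + 16 → p=15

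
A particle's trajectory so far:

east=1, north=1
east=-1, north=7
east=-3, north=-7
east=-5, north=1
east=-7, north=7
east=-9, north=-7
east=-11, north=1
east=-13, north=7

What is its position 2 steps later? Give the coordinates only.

The east coordinate changes by -2 each step, so at step 9 it is 1 + 9·(-2) = -17.
The north coordinate repeats the cycle [1, 7, -7] with period 3; step 9 mod 3 = 0, giving 1.

east=-17, north=1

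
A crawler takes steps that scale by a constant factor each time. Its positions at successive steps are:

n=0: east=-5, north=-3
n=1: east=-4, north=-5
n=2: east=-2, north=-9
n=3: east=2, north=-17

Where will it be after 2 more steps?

east=26, north=-65

The jumps are (+1, -2), (+2, -4), (+4, -8) — a geometric progression with ratio 2.
step 4: east=2, north=-17 + (+8, -16) → east=10, north=-33
step 5: east=10, north=-33 + (+16, -32) → east=26, north=-65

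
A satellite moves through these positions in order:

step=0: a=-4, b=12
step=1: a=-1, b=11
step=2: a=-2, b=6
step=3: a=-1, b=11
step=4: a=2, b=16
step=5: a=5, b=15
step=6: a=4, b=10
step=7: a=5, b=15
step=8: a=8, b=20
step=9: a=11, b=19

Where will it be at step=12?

Differencing gives (+3,-1), (-1,-5), (+1,+5), (+3,+5), (+3,-1), (-1,-5), (+1,+5), (+3,+5), (+3,-1). This is the pattern (+3,-1), (-1,-5), (+1,+5), (+3,+5) repeated.
step 10: apply (-1,-5) → a=10, b=14
step 11: apply (+1,+5) → a=11, b=19
step 12: apply (+3,+5) → a=14, b=24

a=14, b=24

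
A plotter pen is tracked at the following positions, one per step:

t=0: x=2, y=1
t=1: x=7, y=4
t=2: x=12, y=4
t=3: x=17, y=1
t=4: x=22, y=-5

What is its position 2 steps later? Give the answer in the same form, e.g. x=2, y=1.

Successive displacements: (+5, +3), (+5, +0), (+5, -3), (+5, -6) — each changes by (+0, -3).
step 5: x=22, y=-5 + (+5, -9) → x=27, y=-14
step 6: x=27, y=-14 + (+5, -12) → x=32, y=-26

x=32, y=-26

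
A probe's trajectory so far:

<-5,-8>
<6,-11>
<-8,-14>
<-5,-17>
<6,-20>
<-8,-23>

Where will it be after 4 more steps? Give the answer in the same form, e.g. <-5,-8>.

The first coordinate repeats the cycle [-5, 6, -8] with period 3; step 9 mod 3 = 0, giving -5.
The second coordinate changes by -3 each step, so at step 9 it is -8 + 9·(-3) = -35.

<-5,-35>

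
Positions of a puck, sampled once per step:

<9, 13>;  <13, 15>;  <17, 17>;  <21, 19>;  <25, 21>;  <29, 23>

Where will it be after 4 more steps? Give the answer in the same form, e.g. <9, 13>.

<45, 31>

The position changes by <+4, +2> every step.
step 6: <29, 23> + <+4, +2> → <33, 25>
step 7: <33, 25> + <+4, +2> → <37, 27>
step 8: <37, 27> + <+4, +2> → <41, 29>
step 9: <41, 29> + <+4, +2> → <45, 31>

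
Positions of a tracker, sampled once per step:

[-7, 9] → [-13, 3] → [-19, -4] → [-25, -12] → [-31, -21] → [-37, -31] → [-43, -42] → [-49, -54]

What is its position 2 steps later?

[-61, -81]

Successive displacements: [-6, -6], [-6, -7], [-6, -8], [-6, -9], [-6, -10], [-6, -11], [-6, -12] — each changes by [+0, -1].
step 8: [-49, -54] + [-6, -13] → [-55, -67]
step 9: [-55, -67] + [-6, -14] → [-61, -81]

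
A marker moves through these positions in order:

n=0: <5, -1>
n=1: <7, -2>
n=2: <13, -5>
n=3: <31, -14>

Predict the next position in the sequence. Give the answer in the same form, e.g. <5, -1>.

<85, -41>

Consecutive displacements <+2, -1>, <+6, -3>, <+18, -9> scale by a factor of 3 each step.
step 4: <31, -14> + <+54, -27> → <85, -41>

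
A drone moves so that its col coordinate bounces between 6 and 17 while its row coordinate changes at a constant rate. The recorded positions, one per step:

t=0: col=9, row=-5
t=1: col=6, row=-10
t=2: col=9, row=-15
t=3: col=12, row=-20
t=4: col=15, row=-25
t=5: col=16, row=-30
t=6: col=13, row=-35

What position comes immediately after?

The col coordinate reflects between 6 and 17, moving 3 per step.
  step 7: 13 → 10
The row coordinate changes by -5 each step: at step 7 it is -40.

col=10, row=-40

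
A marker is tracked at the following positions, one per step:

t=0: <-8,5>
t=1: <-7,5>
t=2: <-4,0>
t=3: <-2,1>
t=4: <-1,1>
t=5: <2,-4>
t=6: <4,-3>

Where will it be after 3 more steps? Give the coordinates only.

<10,-7>

Differencing gives <+1,+0>, <+3,-5>, <+2,+1>, <+1,+0>, <+3,-5>, <+2,+1>. This is the pattern <+1,+0>, <+3,-5>, <+2,+1> repeated.
step 7: apply <+1,+0> → <5,-3>
step 8: apply <+3,-5> → <8,-8>
step 9: apply <+2,+1> → <10,-7>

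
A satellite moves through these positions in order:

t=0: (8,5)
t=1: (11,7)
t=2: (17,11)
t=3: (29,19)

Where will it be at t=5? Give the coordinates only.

The jumps are (+3,+2), (+6,+4), (+12,+8) — a geometric progression with ratio 2.
step 4: (29,19) + (+24,+16) → (53,35)
step 5: (53,35) + (+48,+32) → (101,67)

(101,67)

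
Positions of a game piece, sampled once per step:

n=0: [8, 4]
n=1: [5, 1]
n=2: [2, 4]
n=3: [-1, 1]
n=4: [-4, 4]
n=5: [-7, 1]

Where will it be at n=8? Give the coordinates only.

First: linear, -3 per step → -16 at step 8.
Second: cycles through 4, 1 every 2 steps. Step 8 lands at position 0 of the cycle → 4.

[-16, 4]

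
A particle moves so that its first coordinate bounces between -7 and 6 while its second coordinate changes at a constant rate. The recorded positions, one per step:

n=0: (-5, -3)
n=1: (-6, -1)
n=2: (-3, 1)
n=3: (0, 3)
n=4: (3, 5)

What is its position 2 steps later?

(3, 9)

The first coordinate travels 3 per step and bounces off the walls at -7 and 6.
  step 5: 3 → 6
  step 6: 6 → 3
The second coordinate changes by +2 each step: at step 6 it is 9.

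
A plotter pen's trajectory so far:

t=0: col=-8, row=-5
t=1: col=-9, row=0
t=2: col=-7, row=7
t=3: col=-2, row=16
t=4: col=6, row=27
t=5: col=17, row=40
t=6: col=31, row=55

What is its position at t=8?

col=68, row=91

Taking differences between consecutive positions: (-1,+5), (+2,+7), (+5,+9), (+8,+11), (+11,+13), (+14,+15). These grow by (+3,+2) each step.
step 7: col=31, row=55 + (+17,+17) → col=48, row=72
step 8: col=48, row=72 + (+20,+19) → col=68, row=91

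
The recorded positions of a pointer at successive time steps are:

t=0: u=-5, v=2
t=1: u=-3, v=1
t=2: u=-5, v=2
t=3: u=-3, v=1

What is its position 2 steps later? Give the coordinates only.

Consecutive displacements (+2, -1), (-2, +1), (+2, -1) scale by a factor of -1 each step.
step 4: u=-3, v=1 + (-2, +1) → u=-5, v=2
step 5: u=-5, v=2 + (+2, -1) → u=-3, v=1

u=-3, v=1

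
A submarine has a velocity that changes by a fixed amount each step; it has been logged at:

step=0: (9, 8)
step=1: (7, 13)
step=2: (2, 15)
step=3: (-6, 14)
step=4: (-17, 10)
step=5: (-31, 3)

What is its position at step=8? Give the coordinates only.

Taking differences between consecutive positions: (-2, +5), (-5, +2), (-8, -1), (-11, -4), (-14, -7). These grow by (-3, -3) each step.
step 6: (-31, 3) + (-17, -10) → (-48, -7)
step 7: (-48, -7) + (-20, -13) → (-68, -20)
step 8: (-68, -20) + (-23, -16) → (-91, -36)

(-91, -36)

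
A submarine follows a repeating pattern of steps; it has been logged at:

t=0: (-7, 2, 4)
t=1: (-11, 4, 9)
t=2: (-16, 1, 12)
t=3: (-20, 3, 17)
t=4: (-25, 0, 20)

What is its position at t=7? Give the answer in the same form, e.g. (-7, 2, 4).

Differencing gives (-4, +2, +5), (-5, -3, +3), (-4, +2, +5), (-5, -3, +3). This is the pattern (-4, +2, +5), (-5, -3, +3) repeated.
step 5: apply (-4, +2, +5) → (-29, 2, 25)
step 6: apply (-5, -3, +3) → (-34, -1, 28)
step 7: apply (-4, +2, +5) → (-38, 1, 33)

(-38, 1, 33)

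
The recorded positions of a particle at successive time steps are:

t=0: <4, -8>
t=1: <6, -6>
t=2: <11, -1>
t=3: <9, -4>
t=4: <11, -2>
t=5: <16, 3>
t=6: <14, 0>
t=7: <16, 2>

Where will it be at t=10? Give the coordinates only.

<21, 6>

The moves between consecutive positions are <+2, +2>, <+5, +5>, <-2, -3>, <+2, +2>, <+5, +5>, <-2, -3>, <+2, +2>; they repeat the 3-cycle [<+2, +2>, <+5, +5>, <-2, -3>].
step 8: apply <+5, +5> → <21, 7>
step 9: apply <-2, -3> → <19, 4>
step 10: apply <+2, +2> → <21, 6>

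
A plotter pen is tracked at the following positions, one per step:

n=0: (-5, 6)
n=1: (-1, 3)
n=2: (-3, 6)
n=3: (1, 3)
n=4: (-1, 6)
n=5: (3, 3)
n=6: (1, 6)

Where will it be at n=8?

Differencing gives (+4, -3), (-2, +3), (+4, -3), (-2, +3), (+4, -3), (-2, +3). This is the pattern (+4, -3), (-2, +3) repeated.
step 7: apply (+4, -3) → (5, 3)
step 8: apply (-2, +3) → (3, 6)

(3, 6)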